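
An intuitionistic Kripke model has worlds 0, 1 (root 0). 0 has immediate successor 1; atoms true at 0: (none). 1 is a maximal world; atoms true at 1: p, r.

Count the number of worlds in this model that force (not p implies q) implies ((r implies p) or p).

2

0: forces it.
1: forces it.
Worlds forcing the formula: {0, 1}.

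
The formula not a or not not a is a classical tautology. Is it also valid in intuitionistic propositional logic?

This is the weak law of excluded middle, which is not intuitionistically valid.
A Kripke countermodel: worlds u0, u1, u2; order generated by u0 <= u1, u0 <= u2; atoms true at each world — u0:{}; u1:{a}; u2:{}.
u0 does not force not a or not not a: neither disjunct is forced at u0.
u0 does not force not a since u1 is accessible from u0 and u1 forces a.
So the root u0 does not force the formula.

No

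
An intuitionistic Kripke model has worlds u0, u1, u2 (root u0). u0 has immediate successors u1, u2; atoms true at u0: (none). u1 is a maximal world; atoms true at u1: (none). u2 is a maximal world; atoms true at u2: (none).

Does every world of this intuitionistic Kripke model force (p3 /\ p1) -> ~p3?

Yes

u0 ||- (p3 /\ p1) -> ~p3 vacuously: no world accessible from u0 forces the antecedent p3 /\ p1.
Since the root u0 forces (p3 /\ p1) -> ~p3 and forcing is persistent (monotone upward), every world forces it.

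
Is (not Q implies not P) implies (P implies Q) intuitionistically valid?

This is the converse of contraposition, which is not intuitionistically valid.
A Kripke countermodel: worlds w0, w1; order generated by w0 <= w1; atoms true at each world — w0:{P}; w1:{P,Q}.
w0 does not force (not Q implies not P) implies (P implies Q): already at w0 itself, w0 forces not Q implies not P but w0 does not force P implies Q.
w0 does not force P implies Q: already at w0 itself, w0 forces P but w0 does not force Q.
w0 lacks atom Q, so w0 does not force Q.
So the root w0 does not force the formula.

No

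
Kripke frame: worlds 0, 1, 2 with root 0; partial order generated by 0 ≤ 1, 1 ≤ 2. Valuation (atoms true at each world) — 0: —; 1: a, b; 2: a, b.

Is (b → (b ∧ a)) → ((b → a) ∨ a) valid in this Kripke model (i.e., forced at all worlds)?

Yes

0 ⊩ (b → (b ∧ a)) → ((b → a) ∨ a): every world accessible from 0 that forces b → (b ∧ a) (namely 0, 1, 2) also forces (b → a) ∨ a.
Since the root 0 forces (b → (b ∧ a)) → ((b → a) ∨ a) and forcing is persistent (monotone upward), every world forces it.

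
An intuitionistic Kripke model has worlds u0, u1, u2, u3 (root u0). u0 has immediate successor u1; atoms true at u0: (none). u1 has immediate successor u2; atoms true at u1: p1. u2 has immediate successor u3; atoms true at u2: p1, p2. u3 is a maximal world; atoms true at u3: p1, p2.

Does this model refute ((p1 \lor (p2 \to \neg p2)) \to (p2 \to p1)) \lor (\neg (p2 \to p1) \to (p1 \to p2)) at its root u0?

No

u0 \Vdash ((p1 \lor (p2 \to \neg p2)) \to (p2 \to p1)) \lor (\neg (p2 \to p1) \to (p1 \to p2)) via the disjunct (p1 \lor (p2 \to \neg p2)) \to (p2 \to p1).
So the root u0 forces ((p1 \lor (p2 \to \neg p2)) \to (p2 \to p1)) \lor (\neg (p2 \to p1) \to (p1 \to p2)); the model is not a countermodel.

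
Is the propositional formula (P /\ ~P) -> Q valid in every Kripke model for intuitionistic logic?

This is an instance of ex falso quodlibet, which is intuitionistically derivable.
No world can force both P and ~P, so the antecedent P /\ ~P is never forced and the implication holds vacuously at every world.

Yes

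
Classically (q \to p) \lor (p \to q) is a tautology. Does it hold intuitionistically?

No

This is the Gödel–Dummett linearity axiom, which is not intuitionistically valid.
A Kripke countermodel: worlds a, b, c; order generated by a \le b, a \le c; atoms true at each world — a:{}; b:{q}; c:{p}.
a \nVdash (q \to p) \lor (p \to q): neither disjunct is forced at a.
a \nVdash q \to p: at the accessible world b, b \Vdash q but b \nVdash p.
b lacks atom p, so b \nVdash p.
So the root a does not force the formula.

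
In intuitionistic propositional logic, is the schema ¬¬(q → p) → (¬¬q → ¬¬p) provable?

This is the distribution of double negation over implication, which is intuitionistically derivable.
Assume ¬¬(q → p) and ¬¬q; suppose ¬p. Then q → p would give ¬q (by contraposition), contradicting ¬¬q; so ¬(q → p), contradicting ¬¬(q → p). Hence ¬¬p.

Yes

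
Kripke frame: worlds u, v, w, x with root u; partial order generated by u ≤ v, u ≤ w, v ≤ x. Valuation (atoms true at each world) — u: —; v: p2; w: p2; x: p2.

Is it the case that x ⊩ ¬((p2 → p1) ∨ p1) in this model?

x ⊩ ¬((p2 → p1) ∨ p1): no world accessible from x forces (p2 → p1) ∨ p1.

Yes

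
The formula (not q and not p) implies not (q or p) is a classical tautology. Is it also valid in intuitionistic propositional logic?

Yes

This is a constructively valid De Morgan direction (conjunction of negations to negated disjunction), which is intuitionistically derivable.
If both not q and not p hold at a world, no accessible world forces q or forces p, so none forces q or p.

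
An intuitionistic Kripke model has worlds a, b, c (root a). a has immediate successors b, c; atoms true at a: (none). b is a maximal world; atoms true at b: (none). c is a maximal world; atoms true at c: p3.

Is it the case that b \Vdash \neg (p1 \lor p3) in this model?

b \Vdash \neg (p1 \lor p3): no world accessible from b forces p1 \lor p3.

Yes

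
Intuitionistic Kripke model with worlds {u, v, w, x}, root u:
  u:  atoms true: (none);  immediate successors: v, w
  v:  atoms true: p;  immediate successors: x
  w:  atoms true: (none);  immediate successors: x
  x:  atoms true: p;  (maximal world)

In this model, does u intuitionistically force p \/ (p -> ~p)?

u ||-/- p \/ (p -> ~p): neither disjunct is forced at u.
u lacks atom p, so u ||-/- p.

No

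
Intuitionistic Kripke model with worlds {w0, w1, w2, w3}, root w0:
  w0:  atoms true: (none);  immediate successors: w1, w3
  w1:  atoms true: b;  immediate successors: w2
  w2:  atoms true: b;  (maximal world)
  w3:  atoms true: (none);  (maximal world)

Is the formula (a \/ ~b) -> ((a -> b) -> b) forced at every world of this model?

Not every world: w0 ||-/- (a \/ ~b) -> ((a -> b) -> b).
w0 ||-/- (a \/ ~b) -> ((a -> b) -> b): at the accessible world w3, w3 ||- a \/ ~b but w3 ||-/- (a -> b) -> b.
w3 ||-/- (a -> b) -> b: already at w3 itself, w3 ||- a -> b but w3 ||-/- b.
w3 lacks atom b, so w3 ||-/- b.

No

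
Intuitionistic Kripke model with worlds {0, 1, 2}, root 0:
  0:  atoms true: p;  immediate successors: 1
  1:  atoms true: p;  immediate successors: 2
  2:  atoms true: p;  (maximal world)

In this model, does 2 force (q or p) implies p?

2 forces (q or p) implies p: every world accessible from 2 that forces q or p (namely 2) also forces p.

Yes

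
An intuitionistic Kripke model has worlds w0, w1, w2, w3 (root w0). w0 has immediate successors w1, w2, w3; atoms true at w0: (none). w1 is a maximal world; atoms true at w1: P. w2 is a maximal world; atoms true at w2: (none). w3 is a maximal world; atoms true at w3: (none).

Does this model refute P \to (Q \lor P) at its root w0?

No

w0 \Vdash P \to (Q \lor P): every world accessible from w0 that forces P (namely w1) also forces Q \lor P.
So the root w0 forces P \to (Q \lor P); the model is not a countermodel.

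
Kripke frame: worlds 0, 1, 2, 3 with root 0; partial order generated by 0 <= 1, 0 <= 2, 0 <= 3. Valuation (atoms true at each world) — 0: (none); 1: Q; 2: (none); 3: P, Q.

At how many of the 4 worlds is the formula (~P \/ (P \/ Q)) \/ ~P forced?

3

0: does not force it — 0 ||-/- (~P \/ (P \/ Q)) \/ ~P: neither disjunct is forced at 0.
1: forces it.
2: forces it.
3: forces it.
Worlds forcing the formula: {1, 2, 3}.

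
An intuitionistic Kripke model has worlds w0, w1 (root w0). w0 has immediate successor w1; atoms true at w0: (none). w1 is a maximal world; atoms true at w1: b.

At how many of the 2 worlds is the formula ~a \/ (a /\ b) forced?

2

w0: forces it.
w1: forces it.
Worlds forcing the formula: {w0, w1}.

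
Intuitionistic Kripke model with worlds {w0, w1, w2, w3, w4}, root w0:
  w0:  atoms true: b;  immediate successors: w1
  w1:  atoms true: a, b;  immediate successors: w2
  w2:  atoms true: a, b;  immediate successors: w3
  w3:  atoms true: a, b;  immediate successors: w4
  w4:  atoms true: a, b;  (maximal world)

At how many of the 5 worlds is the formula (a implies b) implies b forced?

5

w0: forces it.
w1: forces it.
w2: forces it.
w3: forces it.
w4: forces it.
Worlds forcing the formula: {w0, w1, w2, w3, w4}.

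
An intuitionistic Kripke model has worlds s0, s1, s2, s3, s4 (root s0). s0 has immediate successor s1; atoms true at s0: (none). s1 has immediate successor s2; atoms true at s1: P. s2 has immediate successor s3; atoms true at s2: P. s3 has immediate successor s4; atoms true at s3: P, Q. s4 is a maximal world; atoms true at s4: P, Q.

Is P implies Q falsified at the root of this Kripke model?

s0 does not force P implies Q: at the accessible world s1, s1 forces P but s1 does not force Q.
s1 lacks atom Q, so s1 does not force Q.
So the root s0 does not force P implies Q; the model is a countermodel.

Yes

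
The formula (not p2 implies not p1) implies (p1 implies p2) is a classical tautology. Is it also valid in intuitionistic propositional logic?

No

This is the converse of contraposition, which is not intuitionistically valid.
A Kripke countermodel: worlds 0, 1; order generated by 0 <= 1; atoms true at each world — 0:{p1}; 1:{p1,p2}.
0 does not force (not p2 implies not p1) implies (p1 implies p2): already at 0 itself, 0 forces not p2 implies not p1 but 0 does not force p1 implies p2.
0 does not force p1 implies p2: already at 0 itself, 0 forces p1 but 0 does not force p2.
0 lacks atom p2, so 0 does not force p2.
So the root 0 does not force the formula.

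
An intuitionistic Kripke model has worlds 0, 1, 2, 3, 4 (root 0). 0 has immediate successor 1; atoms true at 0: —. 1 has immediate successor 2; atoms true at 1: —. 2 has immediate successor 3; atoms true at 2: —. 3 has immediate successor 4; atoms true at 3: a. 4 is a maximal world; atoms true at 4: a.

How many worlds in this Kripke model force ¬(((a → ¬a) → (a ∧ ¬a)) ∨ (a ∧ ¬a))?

0

0: does not force it — 0 ⊮ ¬(((a → ¬a) → (a ∧ ¬a)) ∨ (a ∧ ¬a)) since 0 is accessible from 0 and 0 ⊩ ((a → ¬a) → (a ∧ ¬a)) ∨ (a ∧ ¬a).
1: does not force it.
2: does not force it.
3: does not force it.
4: does not force it.
Worlds forcing the formula: { }.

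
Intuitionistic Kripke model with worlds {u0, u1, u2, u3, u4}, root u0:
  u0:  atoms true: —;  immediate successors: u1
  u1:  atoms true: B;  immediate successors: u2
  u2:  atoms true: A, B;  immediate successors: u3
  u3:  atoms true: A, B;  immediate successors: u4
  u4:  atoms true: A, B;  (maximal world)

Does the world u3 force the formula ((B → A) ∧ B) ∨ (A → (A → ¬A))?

Yes

u3 ⊩ ((B → A) ∧ B) ∨ (A → (A → ¬A)) via the disjunct (B → A) ∧ B.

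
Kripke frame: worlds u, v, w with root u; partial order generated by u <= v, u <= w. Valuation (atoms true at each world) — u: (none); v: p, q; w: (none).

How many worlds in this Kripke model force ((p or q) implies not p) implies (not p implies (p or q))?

1

u: does not force it — u does not force ((p or q) implies not p) implies (not p implies (p or q)): at the accessible world w, w forces (p or q) implies not p but w does not force not p implies (p or q).
v: forces it.
w: does not force it — w does not force ((p or q) implies not p) implies (not p implies (p or q)): already at w itself, w forces (p or q) implies not p but w does not force not p implies (p or q).
Worlds forcing the formula: {v}.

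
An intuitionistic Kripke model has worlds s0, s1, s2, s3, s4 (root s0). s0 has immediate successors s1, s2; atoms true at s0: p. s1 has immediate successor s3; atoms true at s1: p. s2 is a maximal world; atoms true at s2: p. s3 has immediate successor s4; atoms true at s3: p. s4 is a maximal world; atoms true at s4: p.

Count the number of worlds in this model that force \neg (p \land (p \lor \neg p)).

0

s0: does not force it — s0 \nVdash \neg (p \land (p \lor \neg p)) since s0 is accessible from s0 and s0 \Vdash p \land (p \lor \neg p).
s1: does not force it — s1 \nVdash \neg (p \land (p \lor \neg p)) since s1 is accessible from s1 and s1 \Vdash p \land (p \lor \neg p).
s2: does not force it.
s3: does not force it.
s4: does not force it.
Worlds forcing the formula: { }.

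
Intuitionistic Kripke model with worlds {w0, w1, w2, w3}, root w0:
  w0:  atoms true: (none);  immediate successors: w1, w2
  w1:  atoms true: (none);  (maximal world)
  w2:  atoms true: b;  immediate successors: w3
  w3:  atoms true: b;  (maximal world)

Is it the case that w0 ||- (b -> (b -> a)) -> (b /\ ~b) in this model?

No

w0 ||-/- (b -> (b -> a)) -> (b /\ ~b): at the accessible world w1, w1 ||- b -> (b -> a) but w1 ||-/- b /\ ~b.
w1 ||-/- b /\ ~b since w1 fails b.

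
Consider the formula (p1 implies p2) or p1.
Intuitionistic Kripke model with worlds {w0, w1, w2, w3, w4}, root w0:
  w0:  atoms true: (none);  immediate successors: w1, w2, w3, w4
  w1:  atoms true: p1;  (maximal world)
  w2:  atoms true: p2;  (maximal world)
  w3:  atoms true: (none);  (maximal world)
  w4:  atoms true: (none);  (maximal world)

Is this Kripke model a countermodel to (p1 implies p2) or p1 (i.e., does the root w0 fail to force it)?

w0 does not force (p1 implies p2) or p1: neither disjunct is forced at w0.
w0 does not force p1 implies p2: at the accessible world w1, w1 forces p1 but w1 does not force p2.
w1 lacks atom p2, so w1 does not force p2.
So the root w0 does not force (p1 implies p2) or p1; the model is a countermodel.

Yes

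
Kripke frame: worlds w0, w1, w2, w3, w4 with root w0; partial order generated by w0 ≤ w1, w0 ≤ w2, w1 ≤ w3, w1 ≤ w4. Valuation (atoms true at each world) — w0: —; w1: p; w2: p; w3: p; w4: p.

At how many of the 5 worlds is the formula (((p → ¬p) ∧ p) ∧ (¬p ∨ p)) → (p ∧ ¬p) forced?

5

w0: forces it.
w1: forces it.
w2: forces it.
w3: forces it.
w4: forces it.
Worlds forcing the formula: {w0, w1, w2, w3, w4}.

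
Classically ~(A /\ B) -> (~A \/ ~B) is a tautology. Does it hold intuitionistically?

This is the constructively invalid direction of De Morgan's law for conjunction, which is not intuitionistically valid.
A Kripke countermodel: worlds s0, s1, s2; order generated by s0 <= s1, s0 <= s2; atoms true at each world — s0:{}; s1:{A}; s2:{B}.
s0 ||-/- ~(A /\ B) -> (~A \/ ~B): already at s0 itself, s0 ||- ~(A /\ B) but s0 ||-/- ~A \/ ~B.
s0 ||-/- ~A \/ ~B: neither disjunct is forced at s0.
s0 ||-/- ~A since s1 is accessible from s0 and s1 ||- A.
So the root s0 does not force the formula.

No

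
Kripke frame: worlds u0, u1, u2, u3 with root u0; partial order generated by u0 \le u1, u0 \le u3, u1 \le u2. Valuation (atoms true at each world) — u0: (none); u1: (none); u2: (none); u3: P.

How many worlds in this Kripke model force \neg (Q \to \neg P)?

0

u0: does not force it — u0 \nVdash \neg (Q \to \neg P) since u0 is accessible from u0 and u0 \Vdash Q \to \neg P.
u1: does not force it — u1 \nVdash \neg (Q \to \neg P) since u1 is accessible from u1 and u1 \Vdash Q \to \neg P.
u2: does not force it.
u3: does not force it.
Worlds forcing the formula: { }.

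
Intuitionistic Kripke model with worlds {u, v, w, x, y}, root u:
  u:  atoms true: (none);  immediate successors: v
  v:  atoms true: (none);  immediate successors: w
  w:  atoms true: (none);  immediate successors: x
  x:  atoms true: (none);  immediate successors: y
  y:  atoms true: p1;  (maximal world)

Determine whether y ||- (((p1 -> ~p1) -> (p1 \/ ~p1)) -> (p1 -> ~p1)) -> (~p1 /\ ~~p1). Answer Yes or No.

Yes

y ||- (((p1 -> ~p1) -> (p1 \/ ~p1)) -> (p1 -> ~p1)) -> (~p1 /\ ~~p1) vacuously: no world accessible from y forces the antecedent ((p1 -> ~p1) -> (p1 \/ ~p1)) -> (p1 -> ~p1).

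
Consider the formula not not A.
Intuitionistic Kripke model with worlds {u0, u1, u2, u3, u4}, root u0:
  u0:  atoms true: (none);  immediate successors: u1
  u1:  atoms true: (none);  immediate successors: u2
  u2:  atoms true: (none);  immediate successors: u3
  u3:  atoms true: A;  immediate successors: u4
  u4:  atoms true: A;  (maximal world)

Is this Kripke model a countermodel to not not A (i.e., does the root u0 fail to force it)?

No

u0 forces not not A: no world accessible from u0 forces not A.
So the root u0 forces not not A; the model is not a countermodel.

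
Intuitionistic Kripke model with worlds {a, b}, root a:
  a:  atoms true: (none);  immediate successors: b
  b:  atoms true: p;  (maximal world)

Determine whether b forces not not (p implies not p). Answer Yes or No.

b does not force not not (p implies not p) since b is accessible from b and b forces not (p implies not p).
b forces not (p implies not p): no world accessible from b forces p implies not p.

No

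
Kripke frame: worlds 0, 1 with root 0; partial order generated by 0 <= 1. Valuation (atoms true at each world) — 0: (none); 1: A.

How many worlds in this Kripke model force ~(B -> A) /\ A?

0: does not force it — 0 ||-/- ~(B -> A) /\ A since 0 fails ~(B -> A).
1: does not force it.
Worlds forcing the formula: { }.

0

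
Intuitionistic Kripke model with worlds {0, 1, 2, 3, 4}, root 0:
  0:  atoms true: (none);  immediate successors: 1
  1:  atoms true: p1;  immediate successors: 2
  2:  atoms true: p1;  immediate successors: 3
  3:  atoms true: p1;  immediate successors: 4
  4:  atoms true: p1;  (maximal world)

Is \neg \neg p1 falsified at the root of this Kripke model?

0 \Vdash \neg \neg p1: no world accessible from 0 forces \neg p1.
So the root 0 forces \neg \neg p1; the model is not a countermodel.

No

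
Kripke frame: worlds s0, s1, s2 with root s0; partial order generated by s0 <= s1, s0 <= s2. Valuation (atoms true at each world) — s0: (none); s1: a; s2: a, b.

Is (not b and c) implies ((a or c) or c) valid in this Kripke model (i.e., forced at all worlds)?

Yes

s0 forces (not b and c) implies ((a or c) or c) vacuously: no world accessible from s0 forces the antecedent not b and c.
Since the root s0 forces (not b and c) implies ((a or c) or c) and forcing is persistent (monotone upward), every world forces it.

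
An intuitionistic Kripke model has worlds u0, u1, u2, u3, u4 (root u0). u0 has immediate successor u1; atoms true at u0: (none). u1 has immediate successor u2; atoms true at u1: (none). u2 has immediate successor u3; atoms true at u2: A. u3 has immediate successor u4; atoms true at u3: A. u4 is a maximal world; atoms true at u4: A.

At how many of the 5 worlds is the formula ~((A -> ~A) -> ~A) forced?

u0: does not force it — u0 ||-/- ~((A -> ~A) -> ~A) since u0 is accessible from u0 and u0 ||- (A -> ~A) -> ~A.
u1: does not force it — u1 ||-/- ~((A -> ~A) -> ~A) since u1 is accessible from u1 and u1 ||- (A -> ~A) -> ~A.
u2: does not force it — u2 ||-/- ~((A -> ~A) -> ~A) since u2 is accessible from u2 and u2 ||- (A -> ~A) -> ~A.
u3: does not force it.
u4: does not force it.
Worlds forcing the formula: { }.

0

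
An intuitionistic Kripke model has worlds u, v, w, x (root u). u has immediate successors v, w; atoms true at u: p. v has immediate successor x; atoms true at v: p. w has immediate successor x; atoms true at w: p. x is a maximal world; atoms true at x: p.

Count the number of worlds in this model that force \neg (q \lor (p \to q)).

4

u: forces it.
v: forces it.
w: forces it.
x: forces it.
Worlds forcing the formula: {u, v, w, x}.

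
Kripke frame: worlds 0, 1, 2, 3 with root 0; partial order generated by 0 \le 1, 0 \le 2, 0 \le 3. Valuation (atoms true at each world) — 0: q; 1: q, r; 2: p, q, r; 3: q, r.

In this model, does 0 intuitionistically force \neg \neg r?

Yes

0 \Vdash \neg \neg r: no world accessible from 0 forces \neg r.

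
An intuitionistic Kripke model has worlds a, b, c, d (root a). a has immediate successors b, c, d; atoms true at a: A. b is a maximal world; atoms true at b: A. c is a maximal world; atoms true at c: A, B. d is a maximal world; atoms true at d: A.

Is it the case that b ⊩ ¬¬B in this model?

No

b ⊮ ¬¬B since b is accessible from b and b ⊩ ¬B.
b ⊩ ¬B: no world accessible from b forces B.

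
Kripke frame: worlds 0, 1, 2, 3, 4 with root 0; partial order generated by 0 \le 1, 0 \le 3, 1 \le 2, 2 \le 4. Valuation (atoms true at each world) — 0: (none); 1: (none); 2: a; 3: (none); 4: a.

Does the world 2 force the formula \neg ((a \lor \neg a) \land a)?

2 \nVdash \neg ((a \lor \neg a) \land a) since 2 is accessible from 2 and 2 \Vdash (a \lor \neg a) \land a.
2 \Vdash (a \lor \neg a) \land a since 2 forces both conjuncts.

No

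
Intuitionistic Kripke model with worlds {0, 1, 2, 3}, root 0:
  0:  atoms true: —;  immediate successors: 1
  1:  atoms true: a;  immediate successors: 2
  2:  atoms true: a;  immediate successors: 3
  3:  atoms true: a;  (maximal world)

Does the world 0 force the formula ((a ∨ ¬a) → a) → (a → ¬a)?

No

0 ⊮ ((a ∨ ¬a) → a) → (a → ¬a): already at 0 itself, 0 ⊩ (a ∨ ¬a) → a but 0 ⊮ a → ¬a.
0 ⊮ a → ¬a: at the accessible world 1, 1 ⊩ a but 1 ⊮ ¬a.
1 ⊮ ¬a since 1 is accessible from 1 and 1 ⊩ a.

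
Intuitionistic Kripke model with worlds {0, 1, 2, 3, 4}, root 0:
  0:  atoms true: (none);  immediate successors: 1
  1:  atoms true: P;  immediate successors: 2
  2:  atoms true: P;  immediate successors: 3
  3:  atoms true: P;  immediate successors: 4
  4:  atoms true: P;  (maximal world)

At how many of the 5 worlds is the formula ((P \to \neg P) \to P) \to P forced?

0: does not force it — 0 \nVdash ((P \to \neg P) \to P) \to P: already at 0 itself, 0 \Vdash (P \to \neg P) \to P but 0 \nVdash P.
1: forces it.
2: forces it.
3: forces it.
4: forces it.
Worlds forcing the formula: {1, 2, 3, 4}.

4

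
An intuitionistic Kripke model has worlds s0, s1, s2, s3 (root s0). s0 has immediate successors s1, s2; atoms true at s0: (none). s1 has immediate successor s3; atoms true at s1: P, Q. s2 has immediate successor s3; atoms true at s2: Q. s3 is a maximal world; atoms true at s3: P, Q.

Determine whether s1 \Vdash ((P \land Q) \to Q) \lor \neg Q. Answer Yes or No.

Yes

s1 \Vdash ((P \land Q) \to Q) \lor \neg Q via the disjunct (P \land Q) \to Q.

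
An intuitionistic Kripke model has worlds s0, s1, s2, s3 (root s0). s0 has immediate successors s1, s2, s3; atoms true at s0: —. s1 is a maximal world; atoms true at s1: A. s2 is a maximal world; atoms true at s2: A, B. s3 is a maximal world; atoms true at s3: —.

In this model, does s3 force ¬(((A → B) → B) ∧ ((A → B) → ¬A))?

s3 ⊩ ¬(((A → B) → B) ∧ ((A → B) → ¬A)): no world accessible from s3 forces ((A → B) → B) ∧ ((A → B) → ¬A).

Yes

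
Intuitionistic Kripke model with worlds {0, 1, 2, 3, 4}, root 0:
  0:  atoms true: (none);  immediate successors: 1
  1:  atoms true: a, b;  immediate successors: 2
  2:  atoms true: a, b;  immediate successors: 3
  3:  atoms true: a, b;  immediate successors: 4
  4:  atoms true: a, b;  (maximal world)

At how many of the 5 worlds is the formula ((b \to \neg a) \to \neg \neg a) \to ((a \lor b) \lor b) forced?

4

0: does not force it — 0 \nVdash ((b \to \neg a) \to \neg \neg a) \to ((a \lor b) \lor b): already at 0 itself, 0 \Vdash (b \to \neg a) \to \neg \neg a but 0 \nVdash (a \lor b) \lor b.
1: forces it.
2: forces it.
3: forces it.
4: forces it.
Worlds forcing the formula: {1, 2, 3, 4}.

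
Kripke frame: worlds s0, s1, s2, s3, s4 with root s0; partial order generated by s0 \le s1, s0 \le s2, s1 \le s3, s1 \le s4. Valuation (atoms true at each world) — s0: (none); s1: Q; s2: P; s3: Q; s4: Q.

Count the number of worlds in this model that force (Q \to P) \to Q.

s0: does not force it — s0 \nVdash (Q \to P) \to Q: at the accessible world s2, s2 \Vdash Q \to P but s2 \nVdash Q.
s1: forces it.
s2: does not force it — s2 \nVdash (Q \to P) \to Q: already at s2 itself, s2 \Vdash Q \to P but s2 \nVdash Q.
s3: forces it.
s4: forces it.
Worlds forcing the formula: {s1, s3, s4}.

3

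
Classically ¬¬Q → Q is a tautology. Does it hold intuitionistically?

This is double-negation elimination, which is not intuitionistically valid.
A Kripke countermodel: worlds s0, s1; order generated by s0 ≤ s1; atoms true at each world — s0:{}; s1:{Q}.
s0 ⊮ ¬¬Q → Q: already at s0 itself, s0 ⊩ ¬¬Q but s0 ⊮ Q.
s0 lacks atom Q, so s0 ⊮ Q.
So the root s0 does not force the formula.

No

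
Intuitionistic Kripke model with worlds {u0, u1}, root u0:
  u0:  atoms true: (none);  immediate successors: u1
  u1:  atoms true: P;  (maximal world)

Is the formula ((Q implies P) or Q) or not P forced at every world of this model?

u0 forces ((Q implies P) or Q) or not P via the disjunct (Q implies P) or Q.
Since the root u0 forces ((Q implies P) or Q) or not P and forcing is persistent (monotone upward), every world forces it.

Yes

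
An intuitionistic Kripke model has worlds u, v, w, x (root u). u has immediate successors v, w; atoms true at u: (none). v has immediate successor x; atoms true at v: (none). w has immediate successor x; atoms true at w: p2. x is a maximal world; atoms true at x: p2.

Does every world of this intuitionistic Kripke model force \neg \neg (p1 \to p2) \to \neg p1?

u \Vdash \neg \neg (p1 \to p2) \to \neg p1: every world accessible from u that forces \neg \neg (p1 \to p2) (namely u, v, w, x) also forces \neg p1.
Since the root u forces \neg \neg (p1 \to p2) \to \neg p1 and forcing is persistent (monotone upward), every world forces it.

Yes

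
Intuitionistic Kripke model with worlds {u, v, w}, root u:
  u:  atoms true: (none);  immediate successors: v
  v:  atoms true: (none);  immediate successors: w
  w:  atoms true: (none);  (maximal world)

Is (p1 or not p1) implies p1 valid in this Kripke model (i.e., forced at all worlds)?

Not every world: u does not force (p1 or not p1) implies p1.
u does not force (p1 or not p1) implies p1: already at u itself, u forces p1 or not p1 but u does not force p1.
u lacks atom p1, so u does not force p1.

No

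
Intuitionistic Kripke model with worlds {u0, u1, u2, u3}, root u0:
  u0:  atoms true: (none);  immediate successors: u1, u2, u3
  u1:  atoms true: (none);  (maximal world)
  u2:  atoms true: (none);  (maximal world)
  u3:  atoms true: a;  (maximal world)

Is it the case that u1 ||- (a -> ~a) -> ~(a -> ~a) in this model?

u1 ||-/- (a -> ~a) -> ~(a -> ~a): already at u1 itself, u1 ||- a -> ~a but u1 ||-/- ~(a -> ~a).
u1 ||-/- ~(a -> ~a) since u1 is accessible from u1 and u1 ||- a -> ~a.
u1 ||- a -> ~a vacuously: no world accessible from u1 forces the antecedent a.

No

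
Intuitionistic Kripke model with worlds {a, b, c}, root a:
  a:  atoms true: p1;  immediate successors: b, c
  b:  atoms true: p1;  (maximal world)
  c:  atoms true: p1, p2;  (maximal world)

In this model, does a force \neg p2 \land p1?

No

a \nVdash \neg p2 \land p1 since a fails \neg p2.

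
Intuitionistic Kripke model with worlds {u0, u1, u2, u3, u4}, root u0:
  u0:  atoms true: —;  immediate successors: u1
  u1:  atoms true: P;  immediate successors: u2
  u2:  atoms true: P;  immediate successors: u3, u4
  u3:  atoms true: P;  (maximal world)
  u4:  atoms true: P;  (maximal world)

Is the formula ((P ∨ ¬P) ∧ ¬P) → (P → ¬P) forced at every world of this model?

u0 ⊩ ((P ∨ ¬P) ∧ ¬P) → (P → ¬P) vacuously: no world accessible from u0 forces the antecedent (P ∨ ¬P) ∧ ¬P.
Since the root u0 forces ((P ∨ ¬P) ∧ ¬P) → (P → ¬P) and forcing is persistent (monotone upward), every world forces it.

Yes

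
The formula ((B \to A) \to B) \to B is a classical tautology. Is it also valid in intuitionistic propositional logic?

This is Peirce's law, which is not intuitionistically valid.
A Kripke countermodel: worlds u, v; order generated by u \le v; atoms true at each world — u:{}; v:{B}.
u \nVdash ((B \to A) \to B) \to B: already at u itself, u \Vdash (B \to A) \to B but u \nVdash B.
u lacks atom B, so u \nVdash B.
So the root u does not force the formula.

No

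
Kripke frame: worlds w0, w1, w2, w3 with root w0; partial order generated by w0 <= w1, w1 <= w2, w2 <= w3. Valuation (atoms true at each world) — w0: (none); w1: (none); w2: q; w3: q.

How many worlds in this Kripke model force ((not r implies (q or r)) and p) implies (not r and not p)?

4

w0: forces it.
w1: forces it.
w2: forces it.
w3: forces it.
Worlds forcing the formula: {w0, w1, w2, w3}.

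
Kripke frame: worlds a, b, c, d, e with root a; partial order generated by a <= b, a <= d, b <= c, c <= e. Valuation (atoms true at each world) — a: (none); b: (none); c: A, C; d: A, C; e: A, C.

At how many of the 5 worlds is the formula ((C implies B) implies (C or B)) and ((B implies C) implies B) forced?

a: does not force it — a does not force ((C implies B) implies (C or B)) and ((B implies C) implies B) since a fails (B implies C) implies B.
b: does not force it — b does not force ((C implies B) implies (C or B)) and ((B implies C) implies B) since b fails (B implies C) implies B.
c: does not force it — c does not force ((C implies B) implies (C or B)) and ((B implies C) implies B) since c fails (B implies C) implies B.
d: does not force it.
e: does not force it.
Worlds forcing the formula: { }.

0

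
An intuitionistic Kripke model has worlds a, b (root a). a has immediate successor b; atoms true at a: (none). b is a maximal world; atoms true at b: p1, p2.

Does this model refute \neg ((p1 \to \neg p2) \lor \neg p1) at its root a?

No

a \Vdash \neg ((p1 \to \neg p2) \lor \neg p1): no world accessible from a forces (p1 \to \neg p2) \lor \neg p1.
So the root a forces \neg ((p1 \to \neg p2) \lor \neg p1); the model is not a countermodel.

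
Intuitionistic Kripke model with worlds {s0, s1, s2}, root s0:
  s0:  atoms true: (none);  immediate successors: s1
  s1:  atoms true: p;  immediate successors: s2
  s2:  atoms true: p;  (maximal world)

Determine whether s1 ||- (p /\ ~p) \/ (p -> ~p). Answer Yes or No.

s1 ||-/- (p /\ ~p) \/ (p -> ~p): neither disjunct is forced at s1.
s1 ||-/- p /\ ~p since s1 fails ~p.

No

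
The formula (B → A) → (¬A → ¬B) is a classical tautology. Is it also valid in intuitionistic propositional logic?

This is the forward direction of contraposition, which is intuitionistically derivable.
Assume B → A and ¬A. If B held then A would follow, contradicting ¬A; so ¬B.

Yes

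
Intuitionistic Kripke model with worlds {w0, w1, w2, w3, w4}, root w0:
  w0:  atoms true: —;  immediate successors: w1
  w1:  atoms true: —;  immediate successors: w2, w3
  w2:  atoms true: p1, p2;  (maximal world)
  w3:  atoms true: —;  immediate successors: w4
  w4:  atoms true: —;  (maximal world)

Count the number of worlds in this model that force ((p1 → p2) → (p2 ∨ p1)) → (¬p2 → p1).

w0: forces it.
w1: forces it.
w2: forces it.
w3: forces it.
w4: forces it.
Worlds forcing the formula: {w0, w1, w2, w3, w4}.

5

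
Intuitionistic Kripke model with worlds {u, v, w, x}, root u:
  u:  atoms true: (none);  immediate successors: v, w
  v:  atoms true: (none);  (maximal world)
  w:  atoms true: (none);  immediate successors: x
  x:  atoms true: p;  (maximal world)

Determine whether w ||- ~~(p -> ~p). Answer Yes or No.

w ||-/- ~~(p -> ~p) since w is accessible from w and w ||- ~(p -> ~p).
w ||- ~(p -> ~p): no world accessible from w forces p -> ~p.

No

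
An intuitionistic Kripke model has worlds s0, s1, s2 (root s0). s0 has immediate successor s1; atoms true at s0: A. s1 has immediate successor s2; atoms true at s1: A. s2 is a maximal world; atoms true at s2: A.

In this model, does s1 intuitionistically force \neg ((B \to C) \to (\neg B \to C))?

s1 \Vdash \neg ((B \to C) \to (\neg B \to C)): no world accessible from s1 forces (B \to C) \to (\neg B \to C).

Yes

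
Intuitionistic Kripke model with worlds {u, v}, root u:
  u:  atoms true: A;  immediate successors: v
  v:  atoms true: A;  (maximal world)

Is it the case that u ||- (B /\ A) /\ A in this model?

No

u ||-/- (B /\ A) /\ A since u fails B /\ A.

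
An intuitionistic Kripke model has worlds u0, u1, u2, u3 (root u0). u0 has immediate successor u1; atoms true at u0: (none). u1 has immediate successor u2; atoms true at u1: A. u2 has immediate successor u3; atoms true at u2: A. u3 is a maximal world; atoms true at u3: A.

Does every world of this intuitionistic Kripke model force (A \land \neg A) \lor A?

Not every world: u0 \nVdash (A \land \neg A) \lor A.
u0 \nVdash (A \land \neg A) \lor A: neither disjunct is forced at u0.
u0 \nVdash A \land \neg A since u0 fails A.

No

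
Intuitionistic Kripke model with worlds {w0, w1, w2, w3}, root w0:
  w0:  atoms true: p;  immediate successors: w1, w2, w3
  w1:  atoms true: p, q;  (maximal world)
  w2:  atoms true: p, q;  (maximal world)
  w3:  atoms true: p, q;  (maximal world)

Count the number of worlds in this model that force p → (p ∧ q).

w0: does not force it — w0 ⊮ p → (p ∧ q): already at w0 itself, w0 ⊩ p but w0 ⊮ p ∧ q.
w1: forces it.
w2: forces it.
w3: forces it.
Worlds forcing the formula: {w1, w2, w3}.

3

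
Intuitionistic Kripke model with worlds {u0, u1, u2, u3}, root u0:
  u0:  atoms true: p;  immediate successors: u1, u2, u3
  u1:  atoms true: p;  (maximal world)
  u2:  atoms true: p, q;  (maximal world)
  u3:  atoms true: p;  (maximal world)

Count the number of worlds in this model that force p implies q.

u0: does not force it — u0 does not force p implies q: already at u0 itself, u0 forces p but u0 does not force q.
u1: does not force it — u1 does not force p implies q: already at u1 itself, u1 forces p but u1 does not force q.
u2: forces it.
u3: does not force it.
Worlds forcing the formula: {u2}.

1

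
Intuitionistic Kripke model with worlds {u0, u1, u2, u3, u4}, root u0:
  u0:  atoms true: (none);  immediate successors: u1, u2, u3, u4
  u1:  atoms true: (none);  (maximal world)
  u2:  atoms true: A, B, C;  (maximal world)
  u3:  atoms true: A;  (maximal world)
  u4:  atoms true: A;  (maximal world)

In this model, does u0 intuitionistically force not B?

No

u0 does not force not B since u2 is accessible from u0 and u2 forces B.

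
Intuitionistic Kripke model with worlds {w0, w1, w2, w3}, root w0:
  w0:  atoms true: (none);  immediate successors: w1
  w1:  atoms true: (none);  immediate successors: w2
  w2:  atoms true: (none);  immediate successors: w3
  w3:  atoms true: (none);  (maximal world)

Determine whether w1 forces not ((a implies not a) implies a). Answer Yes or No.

Yes

w1 forces not ((a implies not a) implies a): no world accessible from w1 forces (a implies not a) implies a.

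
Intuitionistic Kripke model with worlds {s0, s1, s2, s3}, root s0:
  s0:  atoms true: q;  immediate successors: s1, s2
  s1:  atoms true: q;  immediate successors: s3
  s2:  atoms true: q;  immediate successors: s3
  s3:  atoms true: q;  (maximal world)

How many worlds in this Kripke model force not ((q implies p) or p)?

4

s0: forces it.
s1: forces it.
s2: forces it.
s3: forces it.
Worlds forcing the formula: {s0, s1, s2, s3}.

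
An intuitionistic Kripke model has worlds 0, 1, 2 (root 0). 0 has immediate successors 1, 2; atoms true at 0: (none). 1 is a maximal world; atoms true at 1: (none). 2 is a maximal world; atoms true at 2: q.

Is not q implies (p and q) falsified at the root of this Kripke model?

Yes

0 does not force not q implies (p and q): at the accessible world 1, 1 forces not q but 1 does not force p and q.
1 does not force p and q since 1 fails p.
So the root 0 does not force not q implies (p and q); the model is a countermodel.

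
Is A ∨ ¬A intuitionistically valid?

This is the law of excluded middle, which is not intuitionistically valid.
A Kripke countermodel: worlds 0, 1; order generated by 0 ≤ 1; atoms true at each world — 0:{}; 1:{A}.
0 ⊮ A ∨ ¬A: neither disjunct is forced at 0.
0 lacks atom A, so 0 ⊮ A.
So the root 0 does not force the formula.

No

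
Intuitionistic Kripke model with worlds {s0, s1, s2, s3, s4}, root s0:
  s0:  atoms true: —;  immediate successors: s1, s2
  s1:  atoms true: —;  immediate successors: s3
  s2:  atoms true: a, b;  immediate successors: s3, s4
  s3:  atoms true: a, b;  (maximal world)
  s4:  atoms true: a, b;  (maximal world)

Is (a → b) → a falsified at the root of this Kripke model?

Yes

s0 ⊮ (a → b) → a: already at s0 itself, s0 ⊩ a → b but s0 ⊮ a.
s0 lacks atom a, so s0 ⊮ a.
So the root s0 does not force (a → b) → a; the model is a countermodel.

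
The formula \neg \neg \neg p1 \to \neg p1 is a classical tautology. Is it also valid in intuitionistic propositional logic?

Yes

This is triple-negation reduction, which is intuitionistically derivable.
Assume \neg \neg \neg p1 and suppose p1. Then \neg \neg p1 (double-negation introduction), contradicting \neg \neg \neg p1. So \neg p1.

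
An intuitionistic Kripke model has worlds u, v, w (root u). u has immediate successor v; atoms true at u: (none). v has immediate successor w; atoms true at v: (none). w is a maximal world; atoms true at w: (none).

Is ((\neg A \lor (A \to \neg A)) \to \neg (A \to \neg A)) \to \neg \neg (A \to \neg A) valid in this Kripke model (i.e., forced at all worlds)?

u \Vdash ((\neg A \lor (A \to \neg A)) \to \neg (A \to \neg A)) \to \neg \neg (A \to \neg A) vacuously: no world accessible from u forces the antecedent (\neg A \lor (A \to \neg A)) \to \neg (A \to \neg A).
Since the root u forces ((\neg A \lor (A \to \neg A)) \to \neg (A \to \neg A)) \to \neg \neg (A \to \neg A) and forcing is persistent (monotone upward), every world forces it.

Yes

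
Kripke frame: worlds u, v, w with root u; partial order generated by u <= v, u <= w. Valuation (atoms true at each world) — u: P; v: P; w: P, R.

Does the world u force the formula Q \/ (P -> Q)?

No

u ||-/- Q \/ (P -> Q): neither disjunct is forced at u.
u lacks atom Q, so u ||-/- Q.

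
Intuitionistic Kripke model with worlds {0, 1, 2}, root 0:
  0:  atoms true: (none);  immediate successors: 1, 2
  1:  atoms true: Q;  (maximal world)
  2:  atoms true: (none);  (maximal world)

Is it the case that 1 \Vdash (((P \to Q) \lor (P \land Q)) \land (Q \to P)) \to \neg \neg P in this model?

Yes

1 \Vdash (((P \to Q) \lor (P \land Q)) \land (Q \to P)) \to \neg \neg P vacuously: no world accessible from 1 forces the antecedent ((P \to Q) \lor (P \land Q)) \land (Q \to P).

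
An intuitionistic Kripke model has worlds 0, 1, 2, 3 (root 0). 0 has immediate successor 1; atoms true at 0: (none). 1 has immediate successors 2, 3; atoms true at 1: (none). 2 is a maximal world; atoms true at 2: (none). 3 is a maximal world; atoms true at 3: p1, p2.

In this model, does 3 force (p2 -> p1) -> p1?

Yes

3 ||- (p2 -> p1) -> p1: every world accessible from 3 that forces p2 -> p1 (namely 3) also forces p1.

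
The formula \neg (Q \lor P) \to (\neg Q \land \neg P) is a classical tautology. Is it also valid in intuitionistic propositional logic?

This is a constructively valid De Morgan direction (negated disjunction to conjunction of negations), which is intuitionistically derivable.
From \neg (Q \lor P): if Q held then Q \lor P would, contradiction — so \neg Q; similarly \neg P.

Yes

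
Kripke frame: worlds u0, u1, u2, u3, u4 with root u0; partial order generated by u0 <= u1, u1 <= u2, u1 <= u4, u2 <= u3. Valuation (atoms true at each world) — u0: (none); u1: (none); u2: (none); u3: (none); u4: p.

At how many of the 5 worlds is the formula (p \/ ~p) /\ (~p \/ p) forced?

u0: does not force it — u0 ||-/- (p \/ ~p) /\ (~p \/ p) since u0 fails p \/ ~p.
u1: does not force it.
u2: forces it.
u3: forces it.
u4: forces it.
Worlds forcing the formula: {u2, u3, u4}.

3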